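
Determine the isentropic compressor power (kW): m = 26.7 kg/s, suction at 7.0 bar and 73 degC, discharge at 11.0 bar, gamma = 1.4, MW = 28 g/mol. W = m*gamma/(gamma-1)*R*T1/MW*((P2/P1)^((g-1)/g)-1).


Isentropic work: W = m*(gamma/(gamma-1))*(R*T1/MW)*((P2/P1)^((gamma-1)/gamma) - 1)
T1 = 73 + 273.15 = 346.15 K
Pressure ratio = 11.0 / 7.0 = 1.57143
Exponent = (1.4 - 1)/1.4 = 0.285714
(P2/P1)^exp - 1 = 1.57143^0.285714 - 1 = 0.137848
W = 26.7 * 1.4 / 0.4 * 8.314 * 346.15 / 28 * 0.137848 = 1324

1324 kW


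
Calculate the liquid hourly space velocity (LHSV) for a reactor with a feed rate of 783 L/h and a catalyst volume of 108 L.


LHSV = volumetric feed rate / catalyst volume
= 783 L/h / 108 L
= 7.250 h^-1

7.250 h^-1


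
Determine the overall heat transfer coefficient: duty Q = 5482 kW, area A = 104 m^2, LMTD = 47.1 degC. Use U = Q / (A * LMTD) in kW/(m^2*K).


From Q = U*A*LMTD, U = Q / (A * LMTD)
U = 5482 / (104 * 47.1) = 5482 / 4898.4 = 1.119

1.119 kW/(m^2*K)


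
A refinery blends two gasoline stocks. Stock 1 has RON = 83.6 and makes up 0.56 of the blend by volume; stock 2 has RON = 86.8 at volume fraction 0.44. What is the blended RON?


Linear blending: RON_blend = sum(vi * RONi)
Contribution 1: 0.56 * 83.6 = 46.816
Contribution 2: 0.44 * 86.8 = 38.192
RON_blend = 46.816 + 38.192 = 85.008

85.008


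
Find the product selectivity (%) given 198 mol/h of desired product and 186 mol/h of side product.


Selectivity = desired / (desired + undesired) * 100
Total products = 198 + 186 = 384 mol/h
S = 198 / 384 * 100
= 0.5156 * 100
= 51.56 %

51.56 %


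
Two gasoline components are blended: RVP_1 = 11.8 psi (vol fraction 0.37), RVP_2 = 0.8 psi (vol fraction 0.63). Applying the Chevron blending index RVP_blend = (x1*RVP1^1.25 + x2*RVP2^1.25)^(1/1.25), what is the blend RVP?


Chevron index: RVP_blend = (sum xi*RVPi^1.25)^(1/1.25)
RVP^1.25 terms: 0.37 * 11.8^1.25 + 0.63 * 0.8^1.25 = 8.56862
RVP_blend = 8.56862^(1/1.25) = 5.576

5.576 psi


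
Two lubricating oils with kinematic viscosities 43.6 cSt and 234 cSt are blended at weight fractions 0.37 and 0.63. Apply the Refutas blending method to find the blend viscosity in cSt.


Refutas method: VBN_i = 14.534*ln(ln(visc_i + 0.8)) + 10.975, blended linearly by mass fraction; since VBN is linear in VBI_i = ln(ln(visc_i + 0.8)) and the fractions sum to 1, blend VBI directly: visc = exp(exp(VBI_blend)) - 0.8
VBI_1 = ln(ln(43.6 + 0.8)) = 1.33322
VBI_2 = ln(ln(234 + 0.8)) = 1.69722
VBI_blend = 0.37 * 1.33322 + 0.63 * 1.69722 = 1.56254
visc_blend = exp(exp(1.56254)) - 0.8 = 117.2

117.2 cSt


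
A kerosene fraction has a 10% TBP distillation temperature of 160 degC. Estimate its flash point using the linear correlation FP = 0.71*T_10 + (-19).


FP = 0.71 * 160 + (-19) = 94.6

94.6 degC


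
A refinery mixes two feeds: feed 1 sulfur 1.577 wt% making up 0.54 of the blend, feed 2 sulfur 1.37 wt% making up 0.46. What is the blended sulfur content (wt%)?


Linear sulfur blending: S_blend = x1*S1 + x2*S2
Contribution 1: 0.54 * 1.577 = 0.85158 wt%
Contribution 2: 0.46 * 1.37 = 0.6302 wt%
S_blend = 0.85158 + 0.6302 = 1.48178

1.48178 wt%


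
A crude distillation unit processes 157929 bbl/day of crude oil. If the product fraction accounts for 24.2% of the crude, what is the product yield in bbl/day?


Crude throughput = 157929 bbl/day
Fraction yield = 24.2%
yield = throughput * fraction / 100
yield = 157929 * 24.2 / 100 = 38218.818

38218.818 bbl/day


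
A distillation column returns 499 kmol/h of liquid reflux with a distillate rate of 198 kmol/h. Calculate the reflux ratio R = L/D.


Reflux ratio definition: R = L / D (liquid returned / distillate withdrawn)
L = 499 kmol/h, D = 198 kmol/h
R = 499 / 198 = 2.520

2.520


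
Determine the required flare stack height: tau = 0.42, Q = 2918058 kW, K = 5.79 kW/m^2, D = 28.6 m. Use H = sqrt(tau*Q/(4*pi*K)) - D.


tau*Q/(4*pi*K) = 0.42 * 2918058 / (4 * pi * 5.79) = 16844.4
sqrt(16844.4) = 129.786
H = 129.786 - 28.6 = 101.2

101.2 m


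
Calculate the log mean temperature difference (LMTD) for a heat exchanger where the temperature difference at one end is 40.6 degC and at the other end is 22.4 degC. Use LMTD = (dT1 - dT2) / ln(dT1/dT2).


LMTD = (dT1 - dT2) / ln(dT1/dT2)
= (40.6 - 22.4) / ln(40.6 / 22.4) = 18.2 / 0.594707 = 30.60

30.60 degC


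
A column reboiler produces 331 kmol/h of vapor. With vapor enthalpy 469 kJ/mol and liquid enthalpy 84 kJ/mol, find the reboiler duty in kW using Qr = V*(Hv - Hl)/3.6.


Qr = 331 * (469 - 84) / 3.6 = 331 * 385 / 3.6 = 35400

35400 kW


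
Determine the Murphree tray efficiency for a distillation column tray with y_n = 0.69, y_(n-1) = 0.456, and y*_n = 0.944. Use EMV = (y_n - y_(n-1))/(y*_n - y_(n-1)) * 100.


Murphree vapor efficiency: EMV = (y_n - y_(n-1)) / (y*_n - y_(n-1)) * 100
EMV = (0.69 - 0.456) / (0.944 - 0.456) * 100 = 0.234 / 0.488 * 100 = 47.95

47.95 %


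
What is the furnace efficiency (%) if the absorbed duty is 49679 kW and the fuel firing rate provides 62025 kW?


Furnace efficiency = Q_absorbed / Q_fuel * 100
= 49679 / 62025 * 100 = 80.10

80.10 %


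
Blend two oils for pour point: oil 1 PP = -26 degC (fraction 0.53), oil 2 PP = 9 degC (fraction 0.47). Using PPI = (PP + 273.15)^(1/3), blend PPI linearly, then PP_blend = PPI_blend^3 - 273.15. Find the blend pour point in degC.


PPI_1 = (-26 + 273.15)^(1/3) = 6.275575
PPI_2 = (9 + 273.15)^(1/3) = 6.558835
PPI_blend = 0.53 * 6.275575 + 0.47 * 6.558835 = 6.408707
PP_blend = 6.408707^3 - 273.15 = 263.2154 - 273.15 = -9.93

-9.93 degC


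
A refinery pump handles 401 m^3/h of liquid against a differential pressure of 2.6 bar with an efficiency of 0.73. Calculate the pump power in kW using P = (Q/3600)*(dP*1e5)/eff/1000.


Q = 401 / 3600 = 0.111389 m^3/s
P = 0.111389 * (2.6 * 1e5) / 0.73 / 1000 = 39.67

39.67 kW


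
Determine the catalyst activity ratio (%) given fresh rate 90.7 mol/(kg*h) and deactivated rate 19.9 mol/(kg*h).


Activity (%) = (rate_used / rate_fresh) * 100
rate_used = 19.9, rate_fresh = 90.7
= (19.9 / 90.7) * 100
= 0.2194 * 100 = 21.94

21.94 %


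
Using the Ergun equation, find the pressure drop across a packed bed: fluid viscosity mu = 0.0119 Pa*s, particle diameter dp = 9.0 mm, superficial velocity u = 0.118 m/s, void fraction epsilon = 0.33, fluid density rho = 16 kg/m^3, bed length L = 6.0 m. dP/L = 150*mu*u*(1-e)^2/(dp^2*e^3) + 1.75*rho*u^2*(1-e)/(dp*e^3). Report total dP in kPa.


dp = 9.0 mm = 0.009 m
Viscous term = 150*0.0119*0.118*(1-0.33)^2 / (0.009^2*0.33^3) = 32482
Inertial term = 1.75*16*0.118^2*(1-0.33) / (0.009*0.33^3) = 807.63
dP/L = 32482 + 807.63 = 33289.6 Pa/m
dP = 33289.6 * 6.0 / 1000 = 199.7 kPa

199.7 kPa


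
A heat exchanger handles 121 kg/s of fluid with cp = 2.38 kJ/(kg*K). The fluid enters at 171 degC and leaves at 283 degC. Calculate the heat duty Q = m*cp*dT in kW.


Q = m_dot * cp * delta_T
delta_T = 283 - 171 = 112 K
Q = 121 * 2.38 * 112
= 287.98 * 112
= 32253.76 kW

32253.76 kW


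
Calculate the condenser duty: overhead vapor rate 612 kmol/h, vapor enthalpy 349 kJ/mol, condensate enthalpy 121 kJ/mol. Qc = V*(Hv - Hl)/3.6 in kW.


Qc = 612 * (349 - 121) / 3.6 = 612 * 228 / 3.6 = 38760

38760 kW


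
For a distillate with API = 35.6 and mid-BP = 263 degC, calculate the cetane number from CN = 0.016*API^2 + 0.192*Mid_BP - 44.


CN = 0.016 * 35.6^2 + 0.192 * 263 - 44
CN = 20.27776 + 50.496 - 44 = 26.77376

26.77376


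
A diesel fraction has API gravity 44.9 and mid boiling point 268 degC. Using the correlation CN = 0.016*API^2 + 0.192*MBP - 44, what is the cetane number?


CN = 0.016 * 44.9^2 + 0.192 * 268 - 44
CN = 32.25616 + 51.456 - 44 = 39.71216

39.71216


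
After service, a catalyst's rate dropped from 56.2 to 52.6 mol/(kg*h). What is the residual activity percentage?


Activity (%) = (rate_used / rate_fresh) * 100
rate_used = 52.6, rate_fresh = 56.2
= (52.6 / 56.2) * 100
= 0.9359 * 100 = 93.59

93.59 %


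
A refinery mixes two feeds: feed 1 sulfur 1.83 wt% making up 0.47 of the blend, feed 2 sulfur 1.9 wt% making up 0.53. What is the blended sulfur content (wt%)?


Linear sulfur blending: S_blend = x1*S1 + x2*S2
Contribution 1: 0.47 * 1.83 = 0.8601 wt%
Contribution 2: 0.53 * 1.9 = 1.007 wt%
S_blend = 0.8601 + 1.007 = 1.8671

1.8671 wt%


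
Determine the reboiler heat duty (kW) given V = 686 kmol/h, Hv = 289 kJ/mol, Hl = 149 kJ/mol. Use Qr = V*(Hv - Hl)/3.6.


Qr = 686 * (289 - 149) / 3.6 = 686 * 140 / 3.6 = 26680

26680 kW


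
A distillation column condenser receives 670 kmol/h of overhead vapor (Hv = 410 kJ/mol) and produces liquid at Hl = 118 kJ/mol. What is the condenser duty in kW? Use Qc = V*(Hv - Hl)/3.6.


Qc = 670 * (410 - 118) / 3.6 = 670 * 292 / 3.6 = 54340

54340 kW


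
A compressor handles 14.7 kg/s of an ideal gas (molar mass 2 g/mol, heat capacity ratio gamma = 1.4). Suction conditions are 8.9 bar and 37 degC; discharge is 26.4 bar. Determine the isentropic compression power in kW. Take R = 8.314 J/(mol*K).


Isentropic work: W = m*(gamma/(gamma-1))*(R*T1/MW)*((P2/P1)^((gamma-1)/gamma) - 1)
T1 = 37 + 273.15 = 310.15 K
Pressure ratio = 26.4 / 8.9 = 2.96629
Exponent = (1.4 - 1)/1.4 = 0.285714
(P2/P1)^exp - 1 = 2.96629^0.285714 - 1 = 0.364326
W = 14.7 * 1.4 / 0.4 * 8.314 * 310.15 / 2 * 0.364326 = 24170

24170 kW


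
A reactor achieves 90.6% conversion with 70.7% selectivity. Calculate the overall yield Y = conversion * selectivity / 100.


Overall yield = conversion (%) * selectivity (%) / 100
Conversion = 90.6%, Selectivity = 70.7%
Y = 90.6 * 70.7 / 100
= 64.0542 %

64.0542 %


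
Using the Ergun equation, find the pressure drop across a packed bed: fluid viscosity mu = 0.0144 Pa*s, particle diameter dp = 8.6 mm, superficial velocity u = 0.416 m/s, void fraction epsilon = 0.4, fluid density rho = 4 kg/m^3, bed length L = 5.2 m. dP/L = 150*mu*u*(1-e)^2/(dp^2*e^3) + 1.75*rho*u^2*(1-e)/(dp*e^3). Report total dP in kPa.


dp = 8.6 mm = 0.0086 m
Viscous term = 150*0.0144*0.416*(1-0.4)^2 / (0.0086^2*0.4^3) = 68339.6
Inertial term = 1.75*4*0.416^2*(1-0.4) / (0.0086*0.4^3) = 1320.56
dP/L = 68339.6 + 1320.56 = 69660.2 Pa/m
dP = 69660.2 * 5.2 / 1000 = 362.2 kPa

362.2 kPa


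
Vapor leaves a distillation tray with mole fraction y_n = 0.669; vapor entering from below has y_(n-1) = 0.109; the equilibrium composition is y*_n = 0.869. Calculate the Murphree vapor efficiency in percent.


Murphree vapor efficiency: EMV = (y_n - y_(n-1)) / (y*_n - y_(n-1)) * 100
EMV = (0.669 - 0.109) / (0.869 - 0.109) * 100 = 0.56 / 0.76 * 100 = 73.68

73.68 %


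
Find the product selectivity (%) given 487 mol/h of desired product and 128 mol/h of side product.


Selectivity = desired / (desired + undesired) * 100
Total products = 487 + 128 = 615 mol/h
S = 487 / 615 * 100
= 0.7919 * 100
= 79.19 %

79.19 %


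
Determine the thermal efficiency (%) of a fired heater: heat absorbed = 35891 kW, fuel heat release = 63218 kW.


Furnace efficiency = Q_absorbed / Q_fuel * 100
= 35891 / 63218 * 100 = 56.77

56.77 %


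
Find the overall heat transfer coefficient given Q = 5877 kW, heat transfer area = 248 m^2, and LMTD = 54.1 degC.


From Q = U*A*LMTD, U = Q / (A * LMTD)
U = 5877 / (248 * 54.1) = 5877 / 13416.8 = 0.4380

0.4380 kW/(m^2*K)


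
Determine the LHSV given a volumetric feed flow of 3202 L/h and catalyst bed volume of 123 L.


LHSV = volumetric feed rate / catalyst volume
= 3202 L/h / 123 L
= 26.03 h^-1

26.03 h^-1


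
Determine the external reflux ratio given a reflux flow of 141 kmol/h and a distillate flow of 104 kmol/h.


Reflux ratio definition: R = L / D (liquid returned / distillate withdrawn)
L = 141 kmol/h, D = 104 kmol/h
R = 141 / 104 = 1.356

1.356


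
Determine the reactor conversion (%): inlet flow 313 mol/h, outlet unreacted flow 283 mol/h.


X = (F_in - F_out) / F_in * 100
Moles reacted = 313 - 283 = 30
X = 30 / 313 * 100
= 0.09585 * 100
= 9.585 %

9.585 %


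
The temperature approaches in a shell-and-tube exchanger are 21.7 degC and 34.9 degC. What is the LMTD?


LMTD = (dT1 - dT2) / ln(dT1/dT2)
= (21.7 - 34.9) / ln(21.7 / 34.9) = -13.2 / -0.475175 = 27.78

27.78 degC


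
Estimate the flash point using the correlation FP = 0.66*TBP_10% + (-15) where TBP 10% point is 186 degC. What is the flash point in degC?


FP = 0.66 * 186 + (-15) = 107.76

107.76 degC


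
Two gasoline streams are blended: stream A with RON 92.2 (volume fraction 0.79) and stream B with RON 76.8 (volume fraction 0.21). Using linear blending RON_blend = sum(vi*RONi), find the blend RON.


Linear blending: RON_blend = sum(vi * RONi)
Contribution 1: 0.79 * 92.2 = 72.838
Contribution 2: 0.21 * 76.8 = 16.128
RON_blend = 72.838 + 16.128 = 88.966

88.966


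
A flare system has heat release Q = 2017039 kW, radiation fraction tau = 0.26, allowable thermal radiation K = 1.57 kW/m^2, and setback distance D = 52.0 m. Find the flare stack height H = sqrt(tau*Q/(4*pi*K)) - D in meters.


tau*Q/(4*pi*K) = 0.26 * 2017039 / (4 * pi * 1.57) = 26581.4
sqrt(26581.4) = 163.038
H = 163.038 - 52.0 = 111.0

111.0 m


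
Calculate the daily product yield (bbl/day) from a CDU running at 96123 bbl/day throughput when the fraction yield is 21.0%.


Crude throughput = 96123 bbl/day
Fraction yield = 21.0%
yield = throughput * fraction / 100
yield = 96123 * 21.0 / 100 = 20185.83

20185.83 bbl/day


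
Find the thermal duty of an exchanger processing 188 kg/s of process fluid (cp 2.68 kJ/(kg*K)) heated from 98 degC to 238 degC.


Q = m_dot * cp * delta_T
delta_T = 238 - 98 = 140 K
Q = 188 * 2.68 * 140
= 503.84 * 140
= 70537.6 kW

70537.6 kW


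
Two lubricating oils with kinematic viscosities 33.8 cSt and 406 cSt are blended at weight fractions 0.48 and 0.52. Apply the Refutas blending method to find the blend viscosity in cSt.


Refutas method: VBN_i = 14.534*ln(ln(visc_i + 0.8)) + 10.975, blended linearly by mass fraction; since VBN is linear in VBI_i = ln(ln(visc_i + 0.8)) and the fractions sum to 1, blend VBI directly: visc = exp(exp(VBI_blend)) - 0.8
VBI_1 = ln(ln(33.8 + 0.8)) = 1.26521
VBI_2 = ln(ln(406 + 0.8)) = 1.79315
VBI_blend = 0.48 * 1.26521 + 0.52 * 1.79315 = 1.53974
visc_blend = exp(exp(1.53974)) - 0.8 = 105.2

105.2 cSt


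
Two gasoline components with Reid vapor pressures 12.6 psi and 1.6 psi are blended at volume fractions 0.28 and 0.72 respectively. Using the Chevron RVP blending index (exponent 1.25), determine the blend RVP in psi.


Chevron index: RVP_blend = (sum xi*RVPi^1.25)^(1/1.25)
RVP^1.25 terms: 0.28 * 12.6^1.25 + 0.72 * 1.6^1.25 = 7.94257
RVP_blend = 7.94257^(1/1.25) = 5.248

5.248 psi


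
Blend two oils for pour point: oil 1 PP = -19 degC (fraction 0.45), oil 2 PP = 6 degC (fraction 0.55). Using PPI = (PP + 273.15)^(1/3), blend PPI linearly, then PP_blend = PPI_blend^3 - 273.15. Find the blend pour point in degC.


PPI_1 = (-19 + 273.15)^(1/3) = 6.334272
PPI_2 = (6 + 273.15)^(1/3) = 6.535506
PPI_blend = 0.45 * 6.334272 + 0.55 * 6.535506 = 6.444951
PP_blend = 6.444951^3 - 273.15 = 267.7065 - 273.15 = -5.44

-5.44 degC


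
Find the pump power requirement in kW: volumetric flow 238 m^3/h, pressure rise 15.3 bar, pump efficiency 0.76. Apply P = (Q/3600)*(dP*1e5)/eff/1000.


Q = 238 / 3600 = 0.0661111 m^3/s
P = 0.0661111 * (15.3 * 1e5) / 0.76 / 1000 = 133.1

133.1 kW


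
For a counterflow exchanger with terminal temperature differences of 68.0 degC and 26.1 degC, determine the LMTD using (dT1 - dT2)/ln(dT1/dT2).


LMTD = (dT1 - dT2) / ln(dT1/dT2)
= (68.0 - 26.1) / ln(68.0 / 26.1) = 41.9 / 0.957572 = 43.76

43.76 degC


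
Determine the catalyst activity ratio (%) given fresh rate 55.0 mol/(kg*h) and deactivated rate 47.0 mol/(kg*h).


Activity (%) = (rate_used / rate_fresh) * 100
rate_used = 47.0, rate_fresh = 55.0
= (47.0 / 55.0) * 100
= 0.8545 * 100 = 85.45

85.45 %


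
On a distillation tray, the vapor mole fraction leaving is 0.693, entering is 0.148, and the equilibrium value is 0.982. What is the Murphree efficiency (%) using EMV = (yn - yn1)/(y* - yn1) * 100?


Murphree vapor efficiency: EMV = (y_n - y_(n-1)) / (y*_n - y_(n-1)) * 100
EMV = (0.693 - 0.148) / (0.982 - 0.148) * 100 = 0.545 / 0.834 * 100 = 65.35

65.35 %


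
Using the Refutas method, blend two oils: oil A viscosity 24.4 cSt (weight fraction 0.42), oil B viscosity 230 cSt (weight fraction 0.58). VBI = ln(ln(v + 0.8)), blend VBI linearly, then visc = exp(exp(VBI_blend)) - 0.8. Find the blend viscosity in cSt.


Refutas method: VBN_i = 14.534*ln(ln(visc_i + 0.8)) + 10.975, blended linearly by mass fraction; since VBN is linear in VBI_i = ln(ln(visc_i + 0.8)) and the fractions sum to 1, blend VBI directly: visc = exp(exp(VBI_blend)) - 0.8
VBI_1 = ln(ln(24.4 + 0.8)) = 1.1715
VBI_2 = ln(ln(230 + 0.8)) = 1.69406
VBI_blend = 0.42 * 1.1715 + 0.58 * 1.69406 = 1.47458
visc_blend = exp(exp(1.47458)) - 0.8 = 78.18

78.18 cSt


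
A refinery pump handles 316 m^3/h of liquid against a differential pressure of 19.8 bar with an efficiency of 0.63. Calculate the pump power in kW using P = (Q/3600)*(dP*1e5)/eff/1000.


Q = 316 / 3600 = 0.0877778 m^3/s
P = 0.0877778 * (19.8 * 1e5) / 0.63 / 1000 = 275.9

275.9 kW


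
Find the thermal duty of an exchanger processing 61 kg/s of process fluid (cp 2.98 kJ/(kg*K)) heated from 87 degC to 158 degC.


Q = m_dot * cp * delta_T
delta_T = 158 - 87 = 71 K
Q = 61 * 2.98 * 71
= 181.78 * 71
= 12906.38 kW

12906.38 kW


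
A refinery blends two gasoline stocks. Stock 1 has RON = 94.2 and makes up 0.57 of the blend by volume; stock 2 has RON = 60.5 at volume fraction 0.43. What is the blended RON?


Linear blending: RON_blend = sum(vi * RONi)
Contribution 1: 0.57 * 94.2 = 53.694
Contribution 2: 0.43 * 60.5 = 26.015
RON_blend = 53.694 + 26.015 = 79.709

79.709


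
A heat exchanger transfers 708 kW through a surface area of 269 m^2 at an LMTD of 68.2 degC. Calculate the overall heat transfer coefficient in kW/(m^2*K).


From Q = U*A*LMTD, U = Q / (A * LMTD)
U = 708 / (269 * 68.2) = 708 / 18345.8 = 0.03859

0.03859 kW/(m^2*K)


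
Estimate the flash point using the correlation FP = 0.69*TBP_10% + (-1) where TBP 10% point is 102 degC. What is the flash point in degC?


FP = 0.69 * 102 + (-1) = 69.38

69.38 degC


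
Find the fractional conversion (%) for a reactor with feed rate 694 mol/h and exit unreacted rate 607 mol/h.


X = (F_in - F_out) / F_in * 100
Moles reacted = 694 - 607 = 87
X = 87 / 694 * 100
= 0.1254 * 100
= 12.54 %

12.54 %


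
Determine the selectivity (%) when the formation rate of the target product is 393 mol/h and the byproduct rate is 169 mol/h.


Selectivity = desired / (desired + undesired) * 100
Total products = 393 + 169 = 562 mol/h
S = 393 / 562 * 100
= 0.6993 * 100
= 69.93 %

69.93 %


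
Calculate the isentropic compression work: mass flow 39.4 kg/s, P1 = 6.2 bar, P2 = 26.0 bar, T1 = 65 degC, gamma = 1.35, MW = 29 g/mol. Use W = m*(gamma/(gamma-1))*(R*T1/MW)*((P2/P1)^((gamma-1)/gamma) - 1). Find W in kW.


Isentropic work: W = m*(gamma/(gamma-1))*(R*T1/MW)*((P2/P1)^((gamma-1)/gamma) - 1)
T1 = 65 + 273.15 = 338.15 K
Pressure ratio = 26.0 / 6.2 = 4.19355
Exponent = (1.35 - 1)/1.35 = 0.259259
(P2/P1)^exp - 1 = 4.19355^0.259259 - 1 = 0.45014
W = 39.4 * 1.35 / 0.35 * 8.314 * 338.15 / 29 * 0.45014 = 6632

6632 kW


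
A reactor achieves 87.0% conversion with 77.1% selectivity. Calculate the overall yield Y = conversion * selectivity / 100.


Overall yield = conversion (%) * selectivity (%) / 100
Conversion = 87.0%, Selectivity = 77.1%
Y = 87.0 * 77.1 / 100
= 67.077 %

67.077 %


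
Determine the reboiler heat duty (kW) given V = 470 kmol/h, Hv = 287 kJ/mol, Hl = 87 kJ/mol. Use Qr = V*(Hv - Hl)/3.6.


Qr = 470 * (287 - 87) / 3.6 = 470 * 200 / 3.6 = 26110

26110 kW


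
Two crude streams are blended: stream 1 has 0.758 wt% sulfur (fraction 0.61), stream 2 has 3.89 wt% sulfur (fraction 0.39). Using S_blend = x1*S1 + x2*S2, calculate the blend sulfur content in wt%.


Linear sulfur blending: S_blend = x1*S1 + x2*S2
Contribution 1: 0.61 * 0.758 = 0.46238 wt%
Contribution 2: 0.39 * 3.89 = 1.5171 wt%
S_blend = 0.46238 + 1.5171 = 1.97948

1.97948 wt%


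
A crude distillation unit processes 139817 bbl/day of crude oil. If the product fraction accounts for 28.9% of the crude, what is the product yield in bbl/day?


Crude throughput = 139817 bbl/day
Fraction yield = 28.9%
yield = throughput * fraction / 100
yield = 139817 * 28.9 / 100 = 40407.113

40407.113 bbl/day


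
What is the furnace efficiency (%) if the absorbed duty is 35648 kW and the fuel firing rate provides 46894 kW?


Furnace efficiency = Q_absorbed / Q_fuel * 100
= 35648 / 46894 * 100 = 76.02

76.02 %


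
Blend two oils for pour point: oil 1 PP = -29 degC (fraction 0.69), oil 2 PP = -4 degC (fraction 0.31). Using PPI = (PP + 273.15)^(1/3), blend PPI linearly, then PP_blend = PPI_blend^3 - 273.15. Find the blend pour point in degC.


PPI_1 = (-29 + 273.15)^(1/3) = 6.25008
PPI_2 = (-4 + 273.15)^(1/3) = 6.456514
PPI_blend = 0.69 * 6.25008 + 0.31 * 6.456514 = 6.314075
PP_blend = 6.314075^3 - 273.15 = 251.7267 - 273.15 = -21.42

-21.42 degC


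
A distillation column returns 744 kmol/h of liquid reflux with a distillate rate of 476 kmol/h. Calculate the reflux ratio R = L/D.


Reflux ratio definition: R = L / D (liquid returned / distillate withdrawn)
L = 744 kmol/h, D = 476 kmol/h
R = 744 / 476 = 1.563

1.563


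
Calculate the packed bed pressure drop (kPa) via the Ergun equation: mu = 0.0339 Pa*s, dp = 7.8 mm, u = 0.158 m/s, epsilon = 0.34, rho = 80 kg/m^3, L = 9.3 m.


dp = 7.8 mm = 0.0078 m
Viscous term = 150*0.0339*0.158*(1-0.34)^2 / (0.0078^2*0.34^3) = 146356
Inertial term = 1.75*80*0.158^2*(1-0.34) / (0.0078*0.34^3) = 7524.1
dP/L = 146356 + 7524.1 = 153880 Pa/m
dP = 153880 * 9.3 / 1000 = 1431 kPa

1431 kPa


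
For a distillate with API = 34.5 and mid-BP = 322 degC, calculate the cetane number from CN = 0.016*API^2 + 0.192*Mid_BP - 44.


CN = 0.016 * 34.5^2 + 0.192 * 322 - 44
CN = 19.044 + 61.824 - 44 = 36.868

36.868


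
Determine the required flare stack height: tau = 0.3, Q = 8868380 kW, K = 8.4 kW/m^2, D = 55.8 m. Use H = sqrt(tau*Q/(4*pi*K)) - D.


tau*Q/(4*pi*K) = 0.3 * 8868380 / (4 * pi * 8.4) = 25204.4
sqrt(25204.4) = 158.759
H = 158.759 - 55.8 = 103.0

103.0 m


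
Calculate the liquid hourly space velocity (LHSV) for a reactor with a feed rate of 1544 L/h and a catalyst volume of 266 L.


LHSV = volumetric feed rate / catalyst volume
= 1544 L/h / 266 L
= 5.805 h^-1

5.805 h^-1


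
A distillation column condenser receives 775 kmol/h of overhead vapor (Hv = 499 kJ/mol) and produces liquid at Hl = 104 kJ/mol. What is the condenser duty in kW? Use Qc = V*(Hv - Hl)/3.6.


Qc = 775 * (499 - 104) / 3.6 = 775 * 395 / 3.6 = 85030

85030 kW


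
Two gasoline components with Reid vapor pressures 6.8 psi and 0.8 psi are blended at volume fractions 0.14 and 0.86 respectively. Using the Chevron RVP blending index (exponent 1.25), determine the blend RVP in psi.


Chevron index: RVP_blend = (sum xi*RVPi^1.25)^(1/1.25)
RVP^1.25 terms: 0.14 * 6.8^1.25 + 0.86 * 0.8^1.25 = 2.18799
RVP_blend = 2.18799^(1/1.25) = 1.871

1.871 psi


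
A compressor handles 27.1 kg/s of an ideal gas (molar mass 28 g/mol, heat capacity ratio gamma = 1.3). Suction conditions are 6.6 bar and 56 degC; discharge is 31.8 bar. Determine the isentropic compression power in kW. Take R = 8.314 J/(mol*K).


Isentropic work: W = m*(gamma/(gamma-1))*(R*T1/MW)*((P2/P1)^((gamma-1)/gamma) - 1)
T1 = 56 + 273.15 = 329.15 K
Pressure ratio = 31.8 / 6.6 = 4.81818
Exponent = (1.3 - 1)/1.3 = 0.230769
(P2/P1)^exp - 1 = 4.81818^0.230769 - 1 = 0.437435
W = 27.1 * 1.3 / 0.3 * 8.314 * 329.15 / 28 * 0.437435 = 5021

5021 kW


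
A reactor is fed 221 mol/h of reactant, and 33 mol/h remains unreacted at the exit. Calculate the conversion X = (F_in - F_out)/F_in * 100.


X = (F_in - F_out) / F_in * 100
Moles reacted = 221 - 33 = 188
X = 188 / 221 * 100
= 0.8507 * 100
= 85.07 %

85.07 %


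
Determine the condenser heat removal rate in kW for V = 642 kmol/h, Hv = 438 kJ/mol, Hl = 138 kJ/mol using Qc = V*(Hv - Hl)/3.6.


Qc = 642 * (438 - 138) / 3.6 = 642 * 300 / 3.6 = 53500

53500 kW


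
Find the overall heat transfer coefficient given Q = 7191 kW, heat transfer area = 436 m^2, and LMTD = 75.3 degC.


From Q = U*A*LMTD, U = Q / (A * LMTD)
U = 7191 / (436 * 75.3) = 7191 / 32830.8 = 0.2190

0.2190 kW/(m^2*K)


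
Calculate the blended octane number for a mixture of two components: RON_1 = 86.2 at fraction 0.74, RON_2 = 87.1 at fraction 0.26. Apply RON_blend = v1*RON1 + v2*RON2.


Linear blending: RON_blend = sum(vi * RONi)
Contribution 1: 0.74 * 86.2 = 63.788
Contribution 2: 0.26 * 87.1 = 22.646
RON_blend = 63.788 + 22.646 = 86.434

86.434


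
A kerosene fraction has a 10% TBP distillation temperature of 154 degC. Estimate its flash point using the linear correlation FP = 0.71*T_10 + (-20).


FP = 0.71 * 154 + (-20) = 89.34

89.34 degC


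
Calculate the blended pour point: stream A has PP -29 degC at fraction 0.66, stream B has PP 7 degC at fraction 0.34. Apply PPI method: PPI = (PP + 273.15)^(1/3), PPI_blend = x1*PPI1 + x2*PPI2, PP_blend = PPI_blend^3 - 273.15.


PPI_1 = (-29 + 273.15)^(1/3) = 6.25008
PPI_2 = (7 + 273.15)^(1/3) = 6.543301
PPI_blend = 0.66 * 6.25008 + 0.34 * 6.543301 = 6.349775
PP_blend = 6.349775^3 - 273.15 = 256.0207 - 273.15 = -17.13

-17.13 degC


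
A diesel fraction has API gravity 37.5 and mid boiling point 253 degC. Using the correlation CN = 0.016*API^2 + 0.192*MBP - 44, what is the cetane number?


CN = 0.016 * 37.5^2 + 0.192 * 253 - 44
CN = 22.5 + 48.576 - 44 = 27.076

27.076


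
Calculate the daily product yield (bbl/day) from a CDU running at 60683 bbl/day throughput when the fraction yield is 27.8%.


Crude throughput = 60683 bbl/day
Fraction yield = 27.8%
yield = throughput * fraction / 100
yield = 60683 * 27.8 / 100 = 16869.874

16869.874 bbl/day


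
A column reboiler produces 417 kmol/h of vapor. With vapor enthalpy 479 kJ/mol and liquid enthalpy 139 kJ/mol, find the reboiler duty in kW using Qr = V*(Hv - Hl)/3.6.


Qr = 417 * (479 - 139) / 3.6 = 417 * 340 / 3.6 = 39380

39380 kW


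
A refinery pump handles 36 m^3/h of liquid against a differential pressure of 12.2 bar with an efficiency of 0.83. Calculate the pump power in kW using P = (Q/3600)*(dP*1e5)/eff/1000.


Q = 36 / 3600 = 0.01 m^3/s
P = 0.01 * (12.2 * 1e5) / 0.83 / 1000 = 14.70

14.70 kW


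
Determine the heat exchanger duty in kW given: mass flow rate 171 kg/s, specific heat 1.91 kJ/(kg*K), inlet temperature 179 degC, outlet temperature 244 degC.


Q = m_dot * cp * delta_T
delta_T = 244 - 179 = 65 K
Q = 171 * 1.91 * 65
= 326.61 * 65
= 21229.65 kW

21229.65 kW


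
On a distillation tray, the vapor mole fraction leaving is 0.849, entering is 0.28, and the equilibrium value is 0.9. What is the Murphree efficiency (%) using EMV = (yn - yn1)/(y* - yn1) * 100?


Murphree vapor efficiency: EMV = (y_n - y_(n-1)) / (y*_n - y_(n-1)) * 100
EMV = (0.849 - 0.28) / (0.9 - 0.28) * 100 = 0.569 / 0.62 * 100 = 91.77

91.77 %


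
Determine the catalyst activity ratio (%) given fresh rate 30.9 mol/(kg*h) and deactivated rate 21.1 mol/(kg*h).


Activity (%) = (rate_used / rate_fresh) * 100
rate_used = 21.1, rate_fresh = 30.9
= (21.1 / 30.9) * 100
= 0.6828 * 100 = 68.28

68.28 %


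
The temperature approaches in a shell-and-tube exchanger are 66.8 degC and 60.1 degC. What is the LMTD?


LMTD = (dT1 - dT2) / ln(dT1/dT2)
= (66.8 - 60.1) / ln(66.8 / 60.1) = 6.7 / 0.105693 = 63.39

63.39 degC


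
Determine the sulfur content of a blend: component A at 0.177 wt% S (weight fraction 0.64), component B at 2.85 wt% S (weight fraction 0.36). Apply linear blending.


Linear sulfur blending: S_blend = x1*S1 + x2*S2
Contribution 1: 0.64 * 0.177 = 0.11328 wt%
Contribution 2: 0.36 * 2.85 = 1.026 wt%
S_blend = 0.11328 + 1.026 = 1.13928

1.13928 wt%


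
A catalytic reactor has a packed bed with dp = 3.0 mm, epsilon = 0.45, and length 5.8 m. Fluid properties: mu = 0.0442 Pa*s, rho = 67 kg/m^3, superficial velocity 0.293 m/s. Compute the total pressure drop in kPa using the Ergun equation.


dp = 3.0 mm = 0.003 m
Viscous term = 150*0.0442*0.293*(1-0.45)^2 / (0.003^2*0.45^3) = 716517
Inertial term = 1.75*67*0.293^2*(1-0.45) / (0.003*0.45^3) = 20251.3
dP/L = 716517 + 20251.3 = 736768 Pa/m
dP = 736768 * 5.8 / 1000 = 4273 kPa

4273 kPa


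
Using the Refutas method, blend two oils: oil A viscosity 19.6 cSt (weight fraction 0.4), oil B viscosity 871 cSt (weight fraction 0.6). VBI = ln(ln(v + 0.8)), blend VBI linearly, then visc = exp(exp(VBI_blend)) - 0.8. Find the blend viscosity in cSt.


Refutas method: VBN_i = 14.534*ln(ln(visc_i + 0.8)) + 10.975, blended linearly by mass fraction; since VBN is linear in VBI_i = ln(ln(visc_i + 0.8)) and the fractions sum to 1, blend VBI directly: visc = exp(exp(VBI_blend)) - 0.8
VBI_1 = ln(ln(19.6 + 0.8)) = 1.10378
VBI_2 = ln(ln(871 + 0.8)) = 1.91258
VBI_blend = 0.4 * 1.10378 + 0.6 * 1.91258 = 1.58906
visc_blend = exp(exp(1.58906)) - 0.8 = 133.4

133.4 cSt


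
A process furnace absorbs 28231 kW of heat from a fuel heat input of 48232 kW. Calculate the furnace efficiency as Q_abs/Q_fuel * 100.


Furnace efficiency = Q_absorbed / Q_fuel * 100
= 28231 / 48232 * 100 = 58.53

58.53 %


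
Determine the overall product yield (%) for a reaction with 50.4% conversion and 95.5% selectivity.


Overall yield = conversion (%) * selectivity (%) / 100
Conversion = 50.4%, Selectivity = 95.5%
Y = 50.4 * 95.5 / 100
= 48.132 %

48.132 %


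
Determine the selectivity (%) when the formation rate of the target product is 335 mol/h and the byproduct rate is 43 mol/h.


Selectivity = desired / (desired + undesired) * 100
Total products = 335 + 43 = 378 mol/h
S = 335 / 378 * 100
= 0.8862 * 100
= 88.62 %

88.62 %


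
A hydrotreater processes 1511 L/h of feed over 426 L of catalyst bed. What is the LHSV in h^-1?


LHSV = volumetric feed rate / catalyst volume
= 1511 L/h / 426 L
= 3.547 h^-1

3.547 h^-1


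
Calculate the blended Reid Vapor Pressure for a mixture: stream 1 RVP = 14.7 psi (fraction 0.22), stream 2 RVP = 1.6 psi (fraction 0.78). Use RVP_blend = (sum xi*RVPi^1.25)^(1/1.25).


Chevron index: RVP_blend = (sum xi*RVPi^1.25)^(1/1.25)
RVP^1.25 terms: 0.22 * 14.7^1.25 + 0.78 * 1.6^1.25 = 7.73602
RVP_blend = 7.73602^(1/1.25) = 5.138

5.138 psi


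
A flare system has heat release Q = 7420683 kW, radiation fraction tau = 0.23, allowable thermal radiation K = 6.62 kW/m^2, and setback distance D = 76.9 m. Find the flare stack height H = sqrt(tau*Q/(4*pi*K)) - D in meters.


tau*Q/(4*pi*K) = 0.23 * 7420683 / (4 * pi * 6.62) = 20516.5
sqrt(20516.5) = 143.236
H = 143.236 - 76.9 = 66.34

66.34 m


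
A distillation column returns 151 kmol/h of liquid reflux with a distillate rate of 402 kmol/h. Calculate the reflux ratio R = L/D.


Reflux ratio definition: R = L / D (liquid returned / distillate withdrawn)
L = 151 kmol/h, D = 402 kmol/h
R = 151 / 402 = 0.3756

0.3756


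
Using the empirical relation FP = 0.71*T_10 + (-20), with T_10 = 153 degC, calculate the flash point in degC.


FP = 0.71 * 153 + (-20) = 88.63

88.63 degC


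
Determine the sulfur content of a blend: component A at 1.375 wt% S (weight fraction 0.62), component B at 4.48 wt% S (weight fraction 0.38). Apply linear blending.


Linear sulfur blending: S_blend = x1*S1 + x2*S2
Contribution 1: 0.62 * 1.375 = 0.8525 wt%
Contribution 2: 0.38 * 4.48 = 1.7024 wt%
S_blend = 0.8525 + 1.7024 = 2.5549

2.5549 wt%


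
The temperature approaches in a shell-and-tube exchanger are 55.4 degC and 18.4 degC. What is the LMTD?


LMTD = (dT1 - dT2) / ln(dT1/dT2)
= (55.4 - 18.4) / ln(55.4 / 18.4) = 37 / 1.10223 = 33.57

33.57 degC


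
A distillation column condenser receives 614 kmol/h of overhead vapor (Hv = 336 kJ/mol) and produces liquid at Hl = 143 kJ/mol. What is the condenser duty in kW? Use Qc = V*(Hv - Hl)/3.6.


Qc = 614 * (336 - 143) / 3.6 = 614 * 193 / 3.6 = 32920

32920 kW


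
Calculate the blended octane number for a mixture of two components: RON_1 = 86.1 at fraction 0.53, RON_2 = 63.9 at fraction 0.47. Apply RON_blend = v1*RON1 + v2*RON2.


Linear blending: RON_blend = sum(vi * RONi)
Contribution 1: 0.53 * 86.1 = 45.633
Contribution 2: 0.47 * 63.9 = 30.033
RON_blend = 45.633 + 30.033 = 75.666

75.666


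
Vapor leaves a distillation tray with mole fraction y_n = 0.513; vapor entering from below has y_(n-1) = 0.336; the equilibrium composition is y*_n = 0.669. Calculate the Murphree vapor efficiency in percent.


Murphree vapor efficiency: EMV = (y_n - y_(n-1)) / (y*_n - y_(n-1)) * 100
EMV = (0.513 - 0.336) / (0.669 - 0.336) * 100 = 0.177 / 0.333 * 100 = 53.15

53.15 %


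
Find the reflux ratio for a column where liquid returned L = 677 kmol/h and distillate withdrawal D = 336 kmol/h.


Reflux ratio definition: R = L / D (liquid returned / distillate withdrawn)
L = 677 kmol/h, D = 336 kmol/h
R = 677 / 336 = 2.015

2.015


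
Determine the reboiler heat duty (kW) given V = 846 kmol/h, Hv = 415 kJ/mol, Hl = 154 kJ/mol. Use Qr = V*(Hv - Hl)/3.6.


Qr = 846 * (415 - 154) / 3.6 = 846 * 261 / 3.6 = 61340

61340 kW


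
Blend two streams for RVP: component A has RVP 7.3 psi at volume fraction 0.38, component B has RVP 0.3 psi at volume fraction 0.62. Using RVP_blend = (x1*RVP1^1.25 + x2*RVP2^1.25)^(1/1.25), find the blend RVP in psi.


Chevron index: RVP_blend = (sum xi*RVPi^1.25)^(1/1.25)
RVP^1.25 terms: 0.38 * 7.3^1.25 + 0.62 * 0.3^1.25 = 4.69736
RVP_blend = 4.69736^(1/1.25) = 3.447

3.447 psi


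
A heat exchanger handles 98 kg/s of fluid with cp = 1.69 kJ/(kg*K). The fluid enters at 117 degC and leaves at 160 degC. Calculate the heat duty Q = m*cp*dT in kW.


Q = m_dot * cp * delta_T
delta_T = 160 - 117 = 43 K
Q = 98 * 1.69 * 43
= 165.62 * 43
= 7121.66 kW

7121.66 kW


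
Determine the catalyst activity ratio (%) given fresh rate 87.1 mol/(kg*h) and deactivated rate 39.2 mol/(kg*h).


Activity (%) = (rate_used / rate_fresh) * 100
rate_used = 39.2, rate_fresh = 87.1
= (39.2 / 87.1) * 100
= 0.4501 * 100 = 45.01

45.01 %


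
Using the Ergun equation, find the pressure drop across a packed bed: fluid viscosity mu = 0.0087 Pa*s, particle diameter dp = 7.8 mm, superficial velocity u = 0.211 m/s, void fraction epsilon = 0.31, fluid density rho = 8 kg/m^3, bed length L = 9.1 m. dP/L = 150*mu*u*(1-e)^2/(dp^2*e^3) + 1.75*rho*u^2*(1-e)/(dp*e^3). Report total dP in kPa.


dp = 7.8 mm = 0.0078 m
Viscous term = 150*0.0087*0.211*(1-0.31)^2 / (0.0078^2*0.31^3) = 72329.7
Inertial term = 1.75*8*0.211^2*(1-0.31) / (0.0078*0.31^3) = 1850.81
dP/L = 72329.7 + 1850.81 = 74180.5 Pa/m
dP = 74180.5 * 9.1 / 1000 = 675.0 kPa

675.0 kPa


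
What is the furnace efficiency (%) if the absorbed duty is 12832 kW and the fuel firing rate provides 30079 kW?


Furnace efficiency = Q_absorbed / Q_fuel * 100
= 12832 / 30079 * 100 = 42.66

42.66 %


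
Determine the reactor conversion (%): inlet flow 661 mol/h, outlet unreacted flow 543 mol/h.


X = (F_in - F_out) / F_in * 100
Moles reacted = 661 - 543 = 118
X = 118 / 661 * 100
= 0.1785 * 100
= 17.85 %

17.85 %


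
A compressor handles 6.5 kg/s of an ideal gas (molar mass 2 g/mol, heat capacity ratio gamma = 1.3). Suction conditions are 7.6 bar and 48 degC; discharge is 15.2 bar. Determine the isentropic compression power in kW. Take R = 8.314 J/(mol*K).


Isentropic work: W = m*(gamma/(gamma-1))*(R*T1/MW)*((P2/P1)^((gamma-1)/gamma) - 1)
T1 = 48 + 273.15 = 321.15 K
Pressure ratio = 15.2 / 7.6 = 2
Exponent = (1.3 - 1)/1.3 = 0.230769
(P2/P1)^exp - 1 = 2^0.230769 - 1 = 0.17346
W = 6.5 * 1.3 / 0.3 * 8.314 * 321.15 / 2 * 0.17346 = 6523

6523 kW


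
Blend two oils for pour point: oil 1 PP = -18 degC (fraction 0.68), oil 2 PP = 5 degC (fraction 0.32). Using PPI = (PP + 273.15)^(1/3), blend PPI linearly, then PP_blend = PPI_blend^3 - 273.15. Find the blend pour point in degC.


PPI_1 = (-18 + 273.15)^(1/3) = 6.342569
PPI_2 = (5 + 273.15)^(1/3) = 6.527693
PPI_blend = 0.68 * 6.342569 + 0.32 * 6.527693 = 6.401809
PP_blend = 6.401809^3 - 273.15 = 262.3664 - 273.15 = -10.78

-10.78 degC


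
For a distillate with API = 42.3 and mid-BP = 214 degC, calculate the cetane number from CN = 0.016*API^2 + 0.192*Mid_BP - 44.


CN = 0.016 * 42.3^2 + 0.192 * 214 - 44
CN = 28.62864 + 41.088 - 44 = 25.71664

25.71664


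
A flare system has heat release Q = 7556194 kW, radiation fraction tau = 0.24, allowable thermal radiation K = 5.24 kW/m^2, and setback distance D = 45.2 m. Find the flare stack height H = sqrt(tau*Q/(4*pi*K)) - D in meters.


tau*Q/(4*pi*K) = 0.24 * 7556194 / (4 * pi * 5.24) = 27540.6
sqrt(27540.6) = 165.954
H = 165.954 - 45.2 = 120.8

120.8 m


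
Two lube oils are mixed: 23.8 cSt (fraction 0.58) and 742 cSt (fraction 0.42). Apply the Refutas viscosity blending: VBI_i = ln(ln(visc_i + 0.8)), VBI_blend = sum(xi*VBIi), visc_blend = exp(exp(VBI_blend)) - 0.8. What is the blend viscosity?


Refutas method: VBN_i = 14.534*ln(ln(visc_i + 0.8)) + 10.975, blended linearly by mass fraction; since VBN is linear in VBI_i = ln(ln(visc_i + 0.8)) and the fractions sum to 1, blend VBI directly: visc = exp(exp(VBI_blend)) - 0.8
VBI_1 = ln(ln(23.8 + 0.8)) = 1.16401
VBI_2 = ln(ln(742 + 0.8)) = 1.88865
VBI_blend = 0.58 * 1.16401 + 0.42 * 1.88865 = 1.46836
visc_blend = exp(exp(1.46836)) - 0.8 = 76.07

76.07 cSt


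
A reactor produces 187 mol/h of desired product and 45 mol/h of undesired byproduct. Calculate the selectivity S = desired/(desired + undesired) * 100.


Selectivity = desired / (desired + undesired) * 100
Total products = 187 + 45 = 232 mol/h
S = 187 / 232 * 100
= 0.8060 * 100
= 80.60 %

80.60 %


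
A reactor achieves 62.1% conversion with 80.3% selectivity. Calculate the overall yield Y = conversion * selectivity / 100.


Overall yield = conversion (%) * selectivity (%) / 100
Conversion = 62.1%, Selectivity = 80.3%
Y = 62.1 * 80.3 / 100
= 49.8663 %

49.8663 %


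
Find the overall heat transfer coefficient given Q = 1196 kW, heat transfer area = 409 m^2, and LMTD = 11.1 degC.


From Q = U*A*LMTD, U = Q / (A * LMTD)
U = 1196 / (409 * 11.1) = 1196 / 4539.9 = 0.2634

0.2634 kW/(m^2*K)


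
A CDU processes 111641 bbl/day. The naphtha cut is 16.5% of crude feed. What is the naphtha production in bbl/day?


Crude throughput = 111641 bbl/day
Fraction yield = 16.5%
yield = throughput * fraction / 100
yield = 111641 * 16.5 / 100 = 18420.765

18420.765 bbl/day


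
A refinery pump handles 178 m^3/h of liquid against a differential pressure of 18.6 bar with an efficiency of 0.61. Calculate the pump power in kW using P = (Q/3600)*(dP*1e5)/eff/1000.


Q = 178 / 3600 = 0.0494444 m^3/s
P = 0.0494444 * (18.6 * 1e5) / 0.61 / 1000 = 150.8

150.8 kW


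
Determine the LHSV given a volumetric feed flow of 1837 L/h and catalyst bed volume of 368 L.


LHSV = volumetric feed rate / catalyst volume
= 1837 L/h / 368 L
= 4.992 h^-1

4.992 h^-1


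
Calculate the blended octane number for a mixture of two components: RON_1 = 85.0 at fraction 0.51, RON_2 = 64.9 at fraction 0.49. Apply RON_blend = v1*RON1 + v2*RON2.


Linear blending: RON_blend = sum(vi * RONi)
Contribution 1: 0.51 * 85.0 = 43.35
Contribution 2: 0.49 * 64.9 = 31.801
RON_blend = 43.35 + 31.801 = 75.151

75.151


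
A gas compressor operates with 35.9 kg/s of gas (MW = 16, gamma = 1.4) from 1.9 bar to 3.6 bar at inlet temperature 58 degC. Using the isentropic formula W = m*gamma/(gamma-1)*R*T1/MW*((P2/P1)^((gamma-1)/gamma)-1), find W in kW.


Isentropic work: W = m*(gamma/(gamma-1))*(R*T1/MW)*((P2/P1)^((gamma-1)/gamma) - 1)
T1 = 58 + 273.15 = 331.15 K
Pressure ratio = 3.6 / 1.9 = 1.89474
Exponent = (1.4 - 1)/1.4 = 0.285714
(P2/P1)^exp - 1 = 1.89474^0.285714 - 1 = 0.200328
W = 35.9 * 1.4 / 0.4 * 8.314 * 331.15 / 16 * 0.200328 = 4331

4331 kW
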